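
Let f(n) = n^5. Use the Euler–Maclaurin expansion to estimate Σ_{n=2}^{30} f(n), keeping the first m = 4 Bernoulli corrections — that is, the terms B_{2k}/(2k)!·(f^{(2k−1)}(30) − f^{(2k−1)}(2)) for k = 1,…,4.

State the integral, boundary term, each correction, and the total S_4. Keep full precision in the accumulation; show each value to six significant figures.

S_4 ≈ 1.33987e+08

∫_2^30 x^5 dx evaluates to 1.21500e+08.
Boundary: ½(f(2) + f(30)) = ½(32.0000 + 2.43000e+07) = 1.21500e+07.
Integral + boundary = 1.33650e+08.
k=1: B_{2}/(2)! × [f^{(1)}(30) − f^{(1)}(2)] = 1/12 × (4.05000e+06 − 80.0000) = 337493.
Partial sum through k=1: 1.33987e+08.
k=2: B_{4}/(4)! × [f^{(3)}(30) − f^{(3)}(2)] = −1/720 × (54000.0 − 240.000) = -74.6667.
Partial sum through k=2: 1.33987e+08.
k=3: B_{6}/(6)! × [f^{(5)}(30) − f^{(5)}(2)] = 1/30240 × (120.000 − 120.000) = 0.00000.
Partial sum through k=3: 1.33987e+08.
k=4: B_{8}/(8)! × [f^{(7)}(30) − f^{(7)}(2)] = −1/1209600 × (0.00000 − 0.00000) = 0.00000.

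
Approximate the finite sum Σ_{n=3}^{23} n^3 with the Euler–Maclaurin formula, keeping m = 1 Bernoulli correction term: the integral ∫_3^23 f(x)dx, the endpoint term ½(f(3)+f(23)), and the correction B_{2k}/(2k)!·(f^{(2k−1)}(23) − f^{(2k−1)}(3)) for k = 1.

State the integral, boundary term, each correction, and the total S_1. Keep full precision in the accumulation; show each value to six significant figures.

The integral term ∫_3^23 x^3 dx = 69940.0.
Boundary: ½(f(3) + f(23)) = ½(27.0000 + 12167.0) = 6097.00.
So far: 76037.0.
Order-1 term: 1/12 · (1587.00 − 27.0000) = 130.000.

S_1 ≈ 76167.0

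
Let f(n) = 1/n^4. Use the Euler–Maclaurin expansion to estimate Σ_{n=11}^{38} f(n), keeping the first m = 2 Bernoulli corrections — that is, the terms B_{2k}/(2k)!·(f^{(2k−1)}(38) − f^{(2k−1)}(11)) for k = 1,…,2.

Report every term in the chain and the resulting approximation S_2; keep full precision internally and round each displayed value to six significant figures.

S_2 ≈ 0.000280811

The integral term ∫_11^38 1/x^4 dx = 0.000244364.
Boundary: ½(f(11) + f(38)) = ½(6.83013e-05 + 4.79585e-07) = 3.43905e-05.
Integral + boundary = 0.000278754.
Correction k=1: B_{2}/2! · (f^{(1)}(38) − f^{(1)}(11)) = 1/12 · (-5.04826e-08 − (-2.48369e-05)) = 2.06553e-06.
Partial sum through k=1: 0.000280820.
Correction k=2: B_{4}/4! · (f^{(3)}(38) − f^{(3)}(11)) = −1/720 · (-1.04881e-09 − (-6.15790e-06)) = -8.55118e-09.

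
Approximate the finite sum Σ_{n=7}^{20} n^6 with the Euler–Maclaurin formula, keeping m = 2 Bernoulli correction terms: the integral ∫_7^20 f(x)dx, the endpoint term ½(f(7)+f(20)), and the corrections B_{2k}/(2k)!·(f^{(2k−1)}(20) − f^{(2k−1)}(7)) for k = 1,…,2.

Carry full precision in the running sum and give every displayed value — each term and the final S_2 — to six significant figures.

S_2 ≈ 2.16389e+08

∫_7^20 x^6 dx evaluates to 1.82739e+08.
Boundary: ½(f(7) + f(20)) = ½(117649 + 6.40000e+07) = 3.20588e+07.
Integral + boundary = 2.14798e+08.
k=1: B_{2}/(2)! × [f^{(1)}(20) − f^{(1)}(7)] = 1/12 × (1.92000e+07 − 100842) = 1.59160e+06.
After k=1: 2.16390e+08.
k=2: B_{4}/(4)! × [f^{(3)}(20) − f^{(3)}(7)] = −1/720 × (960000 − 41160.0) = -1276.17.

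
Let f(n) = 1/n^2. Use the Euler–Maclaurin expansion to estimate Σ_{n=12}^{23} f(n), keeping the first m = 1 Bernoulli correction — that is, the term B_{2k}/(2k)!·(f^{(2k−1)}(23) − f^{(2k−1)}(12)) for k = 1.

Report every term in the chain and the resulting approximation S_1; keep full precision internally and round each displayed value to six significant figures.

S_1 ≈ 0.0443552

Integral: ∫_12^23 1/x^2 dx = 0.0398551.
Endpoint term: (f(12) + f(23))/2 = (0.00694444 + 0.00189036)/2 = 0.00441740.
Integral + boundary = 0.0442725.
Correction k=1: B_{2}/2! · (f^{(1)}(23) − f^{(1)}(12)) = 1/12 · (-0.000164379 − (-0.00115741)) = 8.27524e-05.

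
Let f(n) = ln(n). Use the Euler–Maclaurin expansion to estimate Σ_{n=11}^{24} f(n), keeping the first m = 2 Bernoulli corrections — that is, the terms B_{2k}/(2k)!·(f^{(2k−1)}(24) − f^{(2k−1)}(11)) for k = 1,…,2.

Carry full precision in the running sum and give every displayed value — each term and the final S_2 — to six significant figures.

S_2 ≈ 39.6803

Integral: ∫_11^24 ln(x) dx = 36.8964.
Endpoint term: (f(11) + f(24))/2 = (2.39790 + 3.17805)/2 = 2.78797.
Integral + boundary = 39.6844.
Correction k=1: B_{2}/2! · (f^{(1)}(24) − f^{(1)}(11)) = 1/12 · (0.0416667 − 0.0909091) = -0.00410354.
Running total after k=1: 39.6803.
Correction k=2: B_{4}/4! · (f^{(3)}(24) − f^{(3)}(11)) = −1/720 · (0.000144676 − 0.00150263) = 1.88605e-06.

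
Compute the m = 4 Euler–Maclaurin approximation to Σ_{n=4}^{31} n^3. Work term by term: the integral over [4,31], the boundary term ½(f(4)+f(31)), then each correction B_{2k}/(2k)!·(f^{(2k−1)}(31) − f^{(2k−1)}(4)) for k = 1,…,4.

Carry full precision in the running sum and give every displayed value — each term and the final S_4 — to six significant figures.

Integral: ∫_4^31 x^3 dx = 230816.
½[f(4) + f(31)] = ½[64.0000 + 29791.0] = 14927.5.
Running total after boundary: 245744.
k=1: B_{2}/(2)! × [f^{(1)}(31) − f^{(1)}(4)] = 1/12 × (2883.00 − 48.0000) = 236.250.
After k=1: 245980.
k=2: B_{4}/(4)! × [f^{(3)}(31) − f^{(3)}(4)] = −1/720 × (6.00000 − 6.00000) = 0.00000.
After k=2: 245980.
k=3: B_{6}/(6)! × [f^{(5)}(31) − f^{(5)}(4)] = 1/30240 × (0.00000 − 0.00000) = 0.00000.
After k=3: 245980.
k=4: B_{8}/(8)! × [f^{(7)}(31) − f^{(7)}(4)] = −1/1209600 × (0.00000 − 0.00000) = 0.00000.

S_4 ≈ 245980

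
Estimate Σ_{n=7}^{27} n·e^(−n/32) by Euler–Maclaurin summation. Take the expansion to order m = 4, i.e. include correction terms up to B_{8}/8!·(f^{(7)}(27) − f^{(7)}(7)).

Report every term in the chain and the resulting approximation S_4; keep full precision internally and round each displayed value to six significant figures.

S_4 ≈ 199.349

Integral: ∫_7^27 x·e^(−x/32) dx = 190.777.
Endpoint term: (f(7) + f(27))/2 = (5.62466 + 11.6126)/2 = 8.61861.
So far: 199.396.
k=1: B_{2}/(2)! × [f^{(1)}(27) − f^{(1)}(7)] = 1/12 × (0.0672023 − 0.627752) = -0.0467125.
Partial sum through k=1: 199.349.
k=2: B_{4}/(4)! × [f^{(3)}(27) − f^{(3)}(7)] = −1/720 × (0.000905656 − 0.00218242) = 1.77328e-06.
Partial sum through k=2: 199.349.
k=3: B_{6}/(6)! × [f^{(5)}(27) − f^{(5)}(7)] = 1/30240 × (1.70477e-06 − 3.66387e-06) = -6.47849e-11.
Partial sum through k=3: 199.349.
k=4: B_{8}/(8)! × [f^{(7)}(27) − f^{(7)}(7)] = −1/1209600 × (2.46593e-09 − 5.07467e-09) = 2.15670e-15.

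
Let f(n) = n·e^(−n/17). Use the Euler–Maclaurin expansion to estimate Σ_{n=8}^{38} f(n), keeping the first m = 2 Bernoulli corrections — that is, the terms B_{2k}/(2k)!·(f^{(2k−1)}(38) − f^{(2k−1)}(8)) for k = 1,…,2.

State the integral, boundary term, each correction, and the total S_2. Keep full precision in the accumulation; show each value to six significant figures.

S_2 ≈ 169.954

The integral term ∫_8^38 x·e^(−x/17) dx = 165.462.
½[f(8) + f(38)] = ½[4.99708 + 4.06451] = 4.53079.
So far: 169.992.
k=1: B_{2}/(2)! × [f^{(1)}(38) − f^{(1)}(8)] = 1/12 × (-0.132128 − 0.330689) = -0.0385681.
After k=1: 169.954.
k=2: B_{4}/(4)! × [f^{(3)}(38) − f^{(3)}(8)] = −1/720 × (0.000283022 − 0.00546698) = 7.19995e-06.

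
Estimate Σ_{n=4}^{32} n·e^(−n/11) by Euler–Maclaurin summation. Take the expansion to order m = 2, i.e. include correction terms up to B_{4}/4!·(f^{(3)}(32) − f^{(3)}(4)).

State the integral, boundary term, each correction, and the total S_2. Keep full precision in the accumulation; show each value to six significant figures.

S_2 ≈ 91.1255

Integral: ∫_4^32 x·e^(−x/11) dx = 88.9083.
½[f(4) + f(32)] = ½[2.78058 + 1.74481] = 2.26269.
So far: 91.1710.
Correction k=1: B_{2}/2! · (f^{(1)}(32) − f^{(1)}(4)) = 1/12 · (-0.104094 − 0.442364) = -0.0455382.
Running total after k=1: 91.1254.
Correction k=2: B_{4}/4! · (f^{(3)}(32) − f^{(3)}(4)) = −1/720 · (4.09656e-05 − 0.0151459) = 2.09791e-05.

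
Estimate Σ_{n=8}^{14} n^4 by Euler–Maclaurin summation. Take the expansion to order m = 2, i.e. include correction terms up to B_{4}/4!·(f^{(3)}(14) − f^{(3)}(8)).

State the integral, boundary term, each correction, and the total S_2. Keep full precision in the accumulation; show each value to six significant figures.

The integral term ∫_8^14 x^4 dx = 101011.
Endpoint term: (f(8) + f(14))/2 = (4096.00 + 38416.0)/2 = 21256.0.
So far: 122267.
Correction k=1: B_{2}/2! · (f^{(1)}(14) − f^{(1)}(8)) = 1/12 · (10976.0 − 2048.00) = 744.000.
After k=1: 123011.
Correction k=2: B_{4}/4! · (f^{(3)}(14) − f^{(3)}(8)) = −1/720 · (336.000 − 192.000) = -0.200000.

S_2 ≈ 123011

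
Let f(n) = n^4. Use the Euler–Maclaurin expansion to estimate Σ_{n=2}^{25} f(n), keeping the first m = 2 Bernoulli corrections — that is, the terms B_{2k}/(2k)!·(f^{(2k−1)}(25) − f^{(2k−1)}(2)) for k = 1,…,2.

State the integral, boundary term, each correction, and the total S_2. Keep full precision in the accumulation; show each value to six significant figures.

S_2 ≈ 2.15364e+06

Integral: ∫_2^25 x^4 dx = 1.95312e+06.
Boundary: ½(f(2) + f(25)) = ½(16.0000 + 390625) = 195320.
Integral + boundary = 2.14844e+06.
k=1: B_{2}/(2)! × [f^{(1)}(25) − f^{(1)}(2)] = 1/12 × (62500.0 − 32.0000) = 5205.67.
Partial sum through k=1: 2.15364e+06.
k=2: B_{4}/(4)! × [f^{(3)}(25) − f^{(3)}(2)] = −1/720 × (600.000 − 48.0000) = -0.766667.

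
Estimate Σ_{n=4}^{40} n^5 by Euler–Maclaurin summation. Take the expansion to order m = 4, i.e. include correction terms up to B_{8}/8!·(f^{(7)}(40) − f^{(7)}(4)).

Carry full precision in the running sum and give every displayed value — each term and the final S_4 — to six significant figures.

S_4 ≈ 7.34933e+08

The integral term ∫_4^40 x^5 dx = 6.82666e+08.
½[f(4) + f(40)] = ½[1024.00 + 1.02400e+08] = 5.12005e+07.
Integral + boundary = 7.33866e+08.
k=1: B_{2}/(2)! × [f^{(1)}(40) − f^{(1)}(4)] = 1/12 × (1.28000e+07 − 1280.00) = 1.06656e+06.
After k=1: 7.34933e+08.
k=2: B_{4}/(4)! × [f^{(3)}(40) − f^{(3)}(4)] = −1/720 × (96000.0 − 960.000) = -132.000.
After k=2: 7.34933e+08.
k=3: B_{6}/(6)! × [f^{(5)}(40) − f^{(5)}(4)] = 1/30240 × (120.000 − 120.000) = 0.00000.
After k=3: 7.34933e+08.
k=4: B_{8}/(8)! × [f^{(7)}(40) − f^{(7)}(4)] = −1/1209600 × (0.00000 − 0.00000) = 0.00000.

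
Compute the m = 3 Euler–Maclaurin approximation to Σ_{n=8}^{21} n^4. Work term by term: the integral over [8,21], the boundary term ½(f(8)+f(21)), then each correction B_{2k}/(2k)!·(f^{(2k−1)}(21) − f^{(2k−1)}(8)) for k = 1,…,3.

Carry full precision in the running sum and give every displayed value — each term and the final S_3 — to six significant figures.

∫_8^21 x^4 dx evaluates to 810267.
½[f(8) + f(21)] = ½[4096.00 + 194481] = 99288.5.
So far: 909555.
Order-1 term: 1/12 · (37044.0 − 2048.00) = 2916.33.
Running total after k=1: 912471.
Order-2 term: −1/720 · (504.000 − 192.000) = -0.433333.
Running total after k=2: 912471.
Order-3 term: 1/30240 · (0.00000 − 0.00000) = 0.00000.

S_3 ≈ 912471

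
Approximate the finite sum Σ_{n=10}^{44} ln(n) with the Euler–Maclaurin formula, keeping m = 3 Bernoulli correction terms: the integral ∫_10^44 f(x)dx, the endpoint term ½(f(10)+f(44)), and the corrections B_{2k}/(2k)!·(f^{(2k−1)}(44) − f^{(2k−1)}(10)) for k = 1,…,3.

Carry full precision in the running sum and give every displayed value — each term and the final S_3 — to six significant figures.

S_3 ≈ 112.515

The integral term ∫_10^44 ln(x) dx = 109.478.
Boundary: ½(f(10) + f(44)) = ½(2.30259 + 3.78419) = 3.04339.
So far: 112.522.
Order-1 term: 1/12 · (0.0227273 − 0.100000) = -0.00643939.
Running total after k=1: 112.515.
Order-2 term: −1/720 · (2.34786e-05 − 0.00200000) = 2.74517e-06.
Running total after k=2: 112.515.
Order-3 term: 1/30240 · (1.45528e-07 − 0.000240000) = -7.93170e-09.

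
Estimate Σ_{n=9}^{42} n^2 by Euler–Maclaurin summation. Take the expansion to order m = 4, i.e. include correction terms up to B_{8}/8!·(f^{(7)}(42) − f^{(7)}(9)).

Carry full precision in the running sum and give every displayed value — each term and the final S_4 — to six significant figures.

S_4 ≈ 25381.0

The integral term ∫_9^42 x^2 dx = 24453.0.
Boundary: ½(f(9) + f(42)) = ½(81.0000 + 1764.00) = 922.500.
Integral + boundary = 25375.5.
Correction k=1: B_{2}/2! · (f^{(1)}(42) − f^{(1)}(9)) = 1/12 · (84.0000 − 18.0000) = 5.50000.
Partial sum through k=1: 25381.0.
Correction k=2: B_{4}/4! · (f^{(3)}(42) − f^{(3)}(9)) = −1/720 · (0.00000 − 0.00000) = 0.00000.
Partial sum through k=2: 25381.0.
Correction k=3: B_{6}/6! · (f^{(5)}(42) − f^{(5)}(9)) = 1/30240 · (0.00000 − 0.00000) = 0.00000.
Partial sum through k=3: 25381.0.
Correction k=4: B_{8}/8! · (f^{(7)}(42) − f^{(7)}(9)) = −1/1209600 · (0.00000 − 0.00000) = 0.00000.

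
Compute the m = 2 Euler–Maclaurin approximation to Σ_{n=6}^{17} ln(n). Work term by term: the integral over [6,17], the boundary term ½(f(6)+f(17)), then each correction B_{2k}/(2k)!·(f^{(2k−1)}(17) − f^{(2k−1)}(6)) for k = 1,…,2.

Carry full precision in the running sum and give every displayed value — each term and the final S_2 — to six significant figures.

S_2 ≈ 28.7176

Integral: ∫_6^17 ln(x) dx = 26.4141.
Endpoint term: (f(6) + f(17))/2 = (1.79176 + 2.83321)/2 = 2.31249.
Integral + boundary = 28.7266.
Order-1 term: 1/12 · (0.0588235 − 0.166667) = -0.00898693.
Partial sum through k=1: 28.7176.
Order-2 term: −1/720 · (0.000407083 − 0.00925926) = 1.22947e-05.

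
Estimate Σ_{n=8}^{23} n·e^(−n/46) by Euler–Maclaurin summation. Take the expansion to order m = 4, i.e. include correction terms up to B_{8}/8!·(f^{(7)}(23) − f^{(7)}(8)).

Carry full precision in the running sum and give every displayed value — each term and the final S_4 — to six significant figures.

S_4 ≈ 172.655

∫_8^23 x·e^(−x/46) dx evaluates to 162.351.
Boundary: ½(f(8) + f(23)) = ½(6.72296 + 13.9502) = 10.3366.
Running total after boundary: 172.687.
Order-1 term: 1/12 · (0.303265 − 0.694219) = -0.0325794.
Running total after k=1: 172.655.
Order-2 term: −1/720 · (0.000716600 − 0.00112238) = 5.63584e-07.
Running total after k=2: 172.655.
Order-3 term: 1/30240 · (6.09585e-07 − 9.05804e-07) = -9.79562e-12.
Running total after k=3: 172.655.
Order-4 term: −1/1209600 · (4.16121e-10 − 6.05474e-10) = 1.56542e-16.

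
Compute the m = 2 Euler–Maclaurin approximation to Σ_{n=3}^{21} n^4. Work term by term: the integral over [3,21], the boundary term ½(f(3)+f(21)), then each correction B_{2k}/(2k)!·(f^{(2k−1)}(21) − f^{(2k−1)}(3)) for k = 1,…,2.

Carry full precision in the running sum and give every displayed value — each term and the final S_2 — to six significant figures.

Integral: ∫_3^21 x^4 dx = 816772.
Boundary: ½(f(3) + f(21)) = ½(81.0000 + 194481) = 97281.0.
Integral + boundary = 914053.
Order-1 term: 1/12 · (37044.0 − 108.000) = 3078.00.
Partial sum through k=1: 917131.
Order-2 term: −1/720 · (504.000 − 72.0000) = -0.600000.

S_2 ≈ 917130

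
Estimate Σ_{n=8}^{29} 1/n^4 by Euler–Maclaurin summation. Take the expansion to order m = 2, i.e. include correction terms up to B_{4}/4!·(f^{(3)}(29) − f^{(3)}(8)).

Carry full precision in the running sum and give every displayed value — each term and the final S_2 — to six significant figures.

S_2 ≈ 0.000770228

The integral term ∫_8^29 1/x^4 dx = 0.000637374.
Endpoint term: (f(8) + f(29))/2 = (0.000244141 + 1.41387e-06)/2 = 0.000122777.
Integral + boundary = 0.000760152.
Correction k=1: B_{2}/2! · (f^{(1)}(29) − f^{(1)}(8)) = 1/12 · (-1.95016e-07 − (-0.000122070)) = 1.01563e-05.
Partial sum through k=1: 0.000770308.
Correction k=2: B_{4}/4! · (f^{(3)}(29) − f^{(3)}(8)) = −1/720 · (-6.95657e-09 − (-5.72205e-05)) = -7.94632e-08.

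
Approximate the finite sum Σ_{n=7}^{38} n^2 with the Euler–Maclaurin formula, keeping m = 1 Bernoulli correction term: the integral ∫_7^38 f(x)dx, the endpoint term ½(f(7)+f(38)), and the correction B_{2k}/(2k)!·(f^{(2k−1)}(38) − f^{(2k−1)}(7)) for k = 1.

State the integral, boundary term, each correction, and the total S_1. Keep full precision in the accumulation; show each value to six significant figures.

S_1 ≈ 18928.0

Integral: ∫_7^38 x^2 dx = 18176.3.
½[f(7) + f(38)] = ½[49.0000 + 1444.00] = 746.500.
Integral + boundary = 18922.8.
Correction k=1: B_{2}/2! · (f^{(1)}(38) − f^{(1)}(7)) = 1/12 · (76.0000 − 14.0000) = 5.16667.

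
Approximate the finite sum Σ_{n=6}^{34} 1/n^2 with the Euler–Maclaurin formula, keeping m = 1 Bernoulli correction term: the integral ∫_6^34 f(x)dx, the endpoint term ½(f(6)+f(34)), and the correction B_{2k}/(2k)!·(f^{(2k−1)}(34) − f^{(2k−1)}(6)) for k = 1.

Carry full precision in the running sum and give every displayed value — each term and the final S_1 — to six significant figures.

S_1 ≈ 0.152344

Integral: ∫_6^34 1/x^2 dx = 0.137255.
Endpoint term: (f(6) + f(34))/2 = (0.0277778 + 0.000865052)/2 = 0.0143214.
Running total after boundary: 0.151576.
k=1: B_{2}/(2)! × [f^{(1)}(34) − f^{(1)}(6)] = 1/12 × (-5.08854e-05 − (-0.00925926)) = 0.000767364.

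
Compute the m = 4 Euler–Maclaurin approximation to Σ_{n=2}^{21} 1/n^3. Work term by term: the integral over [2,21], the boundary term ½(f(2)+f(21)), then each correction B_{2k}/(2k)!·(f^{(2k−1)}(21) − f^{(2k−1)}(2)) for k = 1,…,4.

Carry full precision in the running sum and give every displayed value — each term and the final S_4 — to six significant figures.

The integral term ∫_2^21 1/x^3 dx = 0.123866.
½[f(2) + f(21)] = ½[0.125000 + 0.000107980] = 0.0625540.
Running total after boundary: 0.186420.
Order-1 term: 1/12 · (-1.54257e-05 − (-0.187500)) = 0.0156237.
Partial sum through k=1: 0.202044.
Order-2 term: −1/720 · (-6.99577e-07 − (-0.937500)) = -0.00130208.
Partial sum through k=2: 0.200742.
Order-3 term: 1/30240 · (-6.66264e-08 − (-9.84375)) = 0.000325521.
Partial sum through k=3: 0.201067.
Order-4 term: −1/1209600 · (-1.08778e-08 − (-177.188)) = -0.000146484.

S_4 ≈ 0.200921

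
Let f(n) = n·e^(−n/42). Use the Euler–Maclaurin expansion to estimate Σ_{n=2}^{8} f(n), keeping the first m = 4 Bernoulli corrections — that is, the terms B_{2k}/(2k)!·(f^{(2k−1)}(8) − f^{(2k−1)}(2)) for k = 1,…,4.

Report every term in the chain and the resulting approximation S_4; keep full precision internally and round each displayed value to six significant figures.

Integral: ∫_2^8 x·e^(−x/42) dx = 26.2750.
Boundary: ½(f(2) + f(8)) = ½(1.90699 + 6.61252) = 4.25976.
Running total after boundary: 30.5347.
k=1: B_{2}/(2)! × [f^{(1)}(8) − f^{(1)}(2)] = 1/12 × (0.669124 − 0.908092) = -0.0199140.
Partial sum through k=1: 30.5148.
k=2: B_{4}/(4)! × [f^{(3)}(8) − f^{(3)}(2)] = −1/720 × (0.00131647 − 0.00159585) = 3.88031e-07.
Partial sum through k=2: 30.5148.
k=3: B_{6}/(6)! × [f^{(5)}(8) − f^{(5)}(2)] = 1/30240 × (1.27756e-06 − 1.51753e-06) = -7.93531e-12.
Partial sum through k=3: 30.5148.
k=4: B_{8}/(8)! × [f^{(7)}(8) − f^{(7)}(2)] = −1/1209600 × (1.02541e-09 − 1.20769e-09) = 1.50697e-16.

S_4 ≈ 30.5148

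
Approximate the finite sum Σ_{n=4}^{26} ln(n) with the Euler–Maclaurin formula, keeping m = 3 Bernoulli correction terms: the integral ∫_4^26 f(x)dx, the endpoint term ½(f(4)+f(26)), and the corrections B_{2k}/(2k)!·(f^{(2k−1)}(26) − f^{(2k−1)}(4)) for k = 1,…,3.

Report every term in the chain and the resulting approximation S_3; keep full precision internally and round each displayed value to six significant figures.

Integral: ∫_4^26 ln(x) dx = 57.1653.
Endpoint term: (f(4) + f(26))/2 = (1.38629 + 3.25810)/2 = 2.32220.
Integral + boundary = 59.4875.
Correction k=1: B_{2}/2! · (f^{(1)}(26) − f^{(1)}(4)) = 1/12 · (0.0384615 − 0.250000) = -0.0176282.
Partial sum through k=1: 59.4699.
Correction k=2: B_{4}/4! · (f^{(3)}(26) − f^{(3)}(4)) = −1/720 · (0.000113792 − 0.0312500) = 4.32447e-05.
Partial sum through k=2: 59.4699.
Correction k=3: B_{6}/6! · (f^{(5)}(26) − f^{(5)}(4)) = 1/30240 · (2.01997e-06 − 0.0234375) = -7.74983e-07.

S_3 ≈ 59.4699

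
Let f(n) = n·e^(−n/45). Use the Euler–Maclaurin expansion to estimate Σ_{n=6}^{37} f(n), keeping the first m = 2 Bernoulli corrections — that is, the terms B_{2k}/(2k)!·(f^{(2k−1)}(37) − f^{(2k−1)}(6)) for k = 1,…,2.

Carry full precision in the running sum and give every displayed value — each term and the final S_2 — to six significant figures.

S_2 ≈ 397.636

The integral term ∫_6^37 x·e^(−x/45) dx = 386.937.
Boundary: ½(f(6) + f(37)) = ½(5.25104 + 16.2598) = 10.7554.
Integral + boundary = 397.693.
Correction k=1: B_{2}/2! · (f^{(1)}(37) − f^{(1)}(6)) = 1/12 · (0.0781252 − 0.758484) = -0.0566965.
Running total after k=1: 397.636.
Correction k=2: B_{4}/4! · (f^{(3)}(37) − f^{(3)}(6)) = −1/720 · (0.000472609 − 0.00123893) = 1.06433e-06.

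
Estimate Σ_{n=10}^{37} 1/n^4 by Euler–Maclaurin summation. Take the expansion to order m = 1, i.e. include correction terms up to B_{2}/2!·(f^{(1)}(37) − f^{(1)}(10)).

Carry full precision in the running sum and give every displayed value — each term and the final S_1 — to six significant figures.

Integral: ∫_10^37 1/x^4 dx = 0.000326753.
Boundary: ½(f(10) + f(37)) = ½(0.000100000 + 5.33572e-07) = 5.02668e-05.
Integral + boundary = 0.000377019.
Order-1 term: 1/12 · (-5.76835e-08 − (-4.00000e-05)) = 3.32853e-06.

S_1 ≈ 0.000380348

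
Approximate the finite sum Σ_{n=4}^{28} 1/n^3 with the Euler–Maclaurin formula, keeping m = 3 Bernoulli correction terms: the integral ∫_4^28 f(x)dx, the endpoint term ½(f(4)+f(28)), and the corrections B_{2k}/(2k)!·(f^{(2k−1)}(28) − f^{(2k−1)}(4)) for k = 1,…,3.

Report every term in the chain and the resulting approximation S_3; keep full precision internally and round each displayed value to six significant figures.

Integral: ∫_4^28 1/x^3 dx = 0.0306122.
Endpoint term: (f(4) + f(28))/2 = (0.0156250 + 4.55539e-05)/2 = 0.00783528.
So far: 0.0384475.
Order-1 term: 1/12 · (-4.88078e-06 − (-0.0117188)) = 0.000976156.
Partial sum through k=1: 0.0394237.
Order-2 term: −1/720 · (-1.24510e-07 − (-0.0146484)) = -2.03449e-05.
Partial sum through k=2: 0.0394033.
Order-3 term: 1/30240 · (-6.67016e-09 − (-0.0384521)) = 1.27157e-06.

S_3 ≈ 0.0394046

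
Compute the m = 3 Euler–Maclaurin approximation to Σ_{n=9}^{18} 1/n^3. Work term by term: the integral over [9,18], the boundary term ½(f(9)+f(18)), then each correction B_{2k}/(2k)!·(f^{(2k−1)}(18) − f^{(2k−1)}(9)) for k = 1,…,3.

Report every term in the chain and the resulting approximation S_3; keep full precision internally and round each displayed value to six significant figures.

S_3 ≈ 0.00543680

The integral term ∫_9^18 1/x^3 dx = 0.00462963.
½[f(9) + f(18)] = ½[0.00137174 + 0.000171468] = 0.000771605.
So far: 0.00540123.
Order-1 term: 1/12 · (-2.85780e-05 − (-0.000457247)) = 3.57225e-05.
Running total after k=1: 0.00543696.
Order-2 term: −1/720 · (-1.76407e-06 − (-0.000112901)) = -1.54356e-07.
Running total after k=2: 0.00543680.
Order-3 term: 1/30240 · (-2.28676e-07 − (-5.85410e-05)) = 1.92832e-09.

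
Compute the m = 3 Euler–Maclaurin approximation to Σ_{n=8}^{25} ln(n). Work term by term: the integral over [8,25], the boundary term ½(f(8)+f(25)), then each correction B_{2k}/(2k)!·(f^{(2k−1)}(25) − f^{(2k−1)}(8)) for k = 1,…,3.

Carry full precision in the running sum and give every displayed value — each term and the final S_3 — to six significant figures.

S_3 ≈ 49.4784

The integral term ∫_8^25 ln(x) dx = 46.8364.
Endpoint term: (f(8) + f(25))/2 = (2.07944 + 3.21888)/2 = 2.64916.
Running total after boundary: 49.4855.
Order-1 term: 1/12 · (0.0400000 − 0.125000) = -0.00708333.
After k=1: 49.4784.
Order-2 term: −1/720 · (0.000128000 − 0.00390625) = 5.24757e-06.
After k=2: 49.4784.
Order-3 term: 1/30240 · (2.45760e-06 − 0.000732422) = -2.41390e-08.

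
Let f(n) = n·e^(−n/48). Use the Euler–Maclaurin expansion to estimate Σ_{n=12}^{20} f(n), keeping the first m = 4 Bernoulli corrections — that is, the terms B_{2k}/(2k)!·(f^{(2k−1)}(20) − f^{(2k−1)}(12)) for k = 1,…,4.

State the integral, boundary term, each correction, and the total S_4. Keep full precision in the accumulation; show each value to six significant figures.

∫_12^20 x·e^(−x/48) dx evaluates to 91.1848.
½[f(12) + f(20)] = ½[9.34561 + 13.1848] = 11.2652.
Running total after boundary: 102.450.
k=1: B_{2}/(2)! × [f^{(1)}(20) − f^{(1)}(12)] = 1/12 × (0.384557 − 0.584101) = -0.0166286.
After k=1: 102.433.
k=2: B_{4}/(4)! × [f^{(3)}(20) − f^{(3)}(12)] = −1/720 × (0.000739166 − 0.000929558) = 2.64434e-07.
After k=2: 102.433.
k=3: B_{6}/(6)! × [f^{(5)}(20) − f^{(5)}(12)] = 1/30240 × (5.69194e-07 − 6.96875e-07) = -4.22226e-12.
After k=3: 102.433.
k=4: B_{8}/(8)! × [f^{(7)}(20) − f^{(7)}(12)] = −1/1209600 × (3.54848e-10 − 4.29816e-10) = 6.19776e-17.

S_4 ≈ 102.433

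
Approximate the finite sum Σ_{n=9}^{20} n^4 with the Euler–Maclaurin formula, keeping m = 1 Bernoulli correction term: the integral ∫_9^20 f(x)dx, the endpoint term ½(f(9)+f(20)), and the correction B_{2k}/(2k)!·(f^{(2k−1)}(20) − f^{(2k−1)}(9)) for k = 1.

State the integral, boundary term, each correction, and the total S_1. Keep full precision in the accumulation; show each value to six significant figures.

S_1 ≈ 713894

∫_9^20 x^4 dx evaluates to 628190.
½[f(9) + f(20)] = ½[6561.00 + 160000] = 83280.5.
Integral + boundary = 711471.
k=1: B_{2}/(2)! × [f^{(1)}(20) − f^{(1)}(9)] = 1/12 × (32000.0 − 2916.00) = 2423.67.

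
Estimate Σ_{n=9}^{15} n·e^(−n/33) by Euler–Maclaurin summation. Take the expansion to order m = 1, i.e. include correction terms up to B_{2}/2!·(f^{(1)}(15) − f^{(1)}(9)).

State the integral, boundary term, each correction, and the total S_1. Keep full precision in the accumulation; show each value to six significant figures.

S_1 ≈ 57.9089

∫_9^15 x·e^(−x/33) dx evaluates to 49.7398.
½[f(9) + f(15)] = ½[6.85170 + 9.52105] = 8.18637.
Running total after boundary: 57.9262.
k=1: B_{2}/(2)! × [f^{(1)}(15) − f^{(1)}(9)] = 1/12 × (0.346220 − 0.553673) = -0.0172878.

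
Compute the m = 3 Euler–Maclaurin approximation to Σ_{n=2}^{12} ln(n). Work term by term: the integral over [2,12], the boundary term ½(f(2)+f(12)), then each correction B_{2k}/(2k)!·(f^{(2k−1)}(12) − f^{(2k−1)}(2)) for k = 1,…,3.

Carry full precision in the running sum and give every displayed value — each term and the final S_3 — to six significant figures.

The integral term ∫_2^12 ln(x) dx = 18.4326.
Endpoint term: (f(2) + f(12))/2 = (0.693147 + 2.48491)/2 = 1.58903.
Running total after boundary: 20.0216.
k=1: B_{2}/(2)! × [f^{(1)}(12) − f^{(1)}(2)] = 1/12 × (0.0833333 − 0.500000) = -0.0347222.
Running total after k=1: 19.9869.
k=2: B_{4}/(4)! × [f^{(3)}(12) − f^{(3)}(2)] = −1/720 × (0.00115741 − 0.250000) = 0.000345615.
Running total after k=2: 19.9872.
k=3: B_{6}/(6)! × [f^{(5)}(12) − f^{(5)}(2)] = 1/30240 × (9.64506e-05 − 0.750000) = -2.47984e-05.

S_3 ≈ 19.9872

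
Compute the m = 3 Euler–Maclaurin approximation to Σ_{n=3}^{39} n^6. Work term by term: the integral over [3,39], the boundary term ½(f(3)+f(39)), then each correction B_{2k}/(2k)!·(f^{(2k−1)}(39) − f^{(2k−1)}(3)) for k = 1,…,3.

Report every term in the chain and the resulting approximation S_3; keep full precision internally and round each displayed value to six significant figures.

S_3 ≈ 2.14089e+10

∫_3^39 x^6 dx evaluates to 1.96044e+10.
Boundary: ½(f(3) + f(39)) = ½(729.000 + 3.51874e+09) = 1.75937e+09.
So far: 2.13638e+10.
k=1: B_{2}/(2)! × [f^{(1)}(39) − f^{(1)}(3)] = 1/12 × (5.41345e+08 − 1458.00) = 4.51120e+07.
Partial sum through k=1: 2.14089e+10.
k=2: B_{4}/(4)! × [f^{(3)}(39) − f^{(3)}(3)] = −1/720 × (7.11828e+06 − 3240.00) = -9882.00.
Partial sum through k=2: 2.14089e+10.
k=3: B_{6}/(6)! × [f^{(5)}(39) − f^{(5)}(3)] = 1/30240 × (28080.0 − 2160.00) = 0.857143.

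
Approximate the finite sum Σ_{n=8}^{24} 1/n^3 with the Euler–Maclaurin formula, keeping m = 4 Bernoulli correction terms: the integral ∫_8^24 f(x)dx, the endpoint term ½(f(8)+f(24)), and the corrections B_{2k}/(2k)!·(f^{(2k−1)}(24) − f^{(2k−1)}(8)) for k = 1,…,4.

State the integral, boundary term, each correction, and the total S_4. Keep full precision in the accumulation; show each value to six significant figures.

Integral: ∫_8^24 1/x^3 dx = 0.00694444.
Boundary: ½(f(8) + f(24)) = ½(0.00195312 + 7.23380e-05) = 0.00101273.
So far: 0.00795718.
Order-1 term: 1/12 · (-9.04225e-06 − (-0.000732422)) = 6.02816e-05.
Running total after k=1: 0.00801746.
Order-2 term: −1/720 · (-3.13967e-07 − (-0.000228882)) = -3.17455e-07.
Running total after k=2: 0.00801714.
Order-3 term: 1/30240 · (-2.28934e-08 − (-0.000150204)) = 4.96630e-09.
Running total after k=3: 0.00801715.
Order-4 term: −1/1209600 · (-2.86168e-09 − (-0.000168979)) = -1.39696e-10.

S_4 ≈ 0.00801714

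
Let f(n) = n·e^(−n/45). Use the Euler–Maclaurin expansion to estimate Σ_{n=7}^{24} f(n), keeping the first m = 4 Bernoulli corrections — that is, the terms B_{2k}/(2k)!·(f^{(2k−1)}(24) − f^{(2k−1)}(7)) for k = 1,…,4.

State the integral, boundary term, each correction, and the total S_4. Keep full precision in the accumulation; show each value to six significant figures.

Integral: ∫_7^24 x·e^(−x/45) dx = 181.362.
½[f(7) + f(24)] = ½[5.99158 + 14.0795] = 10.0355.
Running total after boundary: 191.398.
Order-1 term: 1/12 · (0.273768 − 0.722793) = -0.0374188.
After k=1: 191.360.
Order-2 term: −1/720 · (0.000714598 − 0.00120231) = 6.77374e-07.
After k=2: 191.360.
Order-3 term: 1/30240 · (6.39013e-07 − 1.01120e-06) = -1.23078e-11.
After k=3: 191.360.
Order-4 term: −1/1209600 · (4.56858e-10 − 7.05515e-10) = 2.05569e-16.

S_4 ≈ 191.360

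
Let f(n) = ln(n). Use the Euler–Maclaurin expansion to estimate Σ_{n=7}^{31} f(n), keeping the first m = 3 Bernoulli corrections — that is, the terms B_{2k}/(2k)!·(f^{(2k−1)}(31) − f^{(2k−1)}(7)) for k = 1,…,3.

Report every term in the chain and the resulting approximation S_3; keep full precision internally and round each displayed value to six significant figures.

S_3 ≈ 71.5130

Integral: ∫_7^31 ln(x) dx = 68.8322.
½[f(7) + f(31)] = ½[1.94591 + 3.43399] = 2.68995.
Integral + boundary = 71.5222.
Correction k=1: B_{2}/2! · (f^{(1)}(31) − f^{(1)}(7)) = 1/12 · (0.0322581 − 0.142857) = -0.00921659.
After k=1: 71.5130.
Correction k=2: B_{4}/4! · (f^{(3)}(31) − f^{(3)}(7)) = −1/720 · (6.71344e-05 − 0.00583090) = 8.00524e-06.
After k=2: 71.5130.
Correction k=3: B_{6}/6! · (f^{(5)}(31) − f^{(5)}(7)) = 1/30240 · (8.38306e-07 − 0.00142798) = -4.71937e-08.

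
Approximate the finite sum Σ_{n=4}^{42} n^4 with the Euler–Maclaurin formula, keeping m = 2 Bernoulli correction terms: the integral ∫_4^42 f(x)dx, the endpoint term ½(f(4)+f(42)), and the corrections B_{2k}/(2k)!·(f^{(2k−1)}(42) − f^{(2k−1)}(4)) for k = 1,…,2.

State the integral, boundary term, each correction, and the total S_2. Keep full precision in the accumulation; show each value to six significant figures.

The integral term ∫_4^42 x^4 dx = 2.61380e+07.
½[f(4) + f(42)] = ½[256.000 + 3.11170e+06] = 1.55598e+06.
So far: 2.76940e+07.
Order-1 term: 1/12 · (296352 − 256.000) = 24674.7.
After k=1: 2.77187e+07.
Order-2 term: −1/720 · (1008.00 − 96.0000) = -1.26667.

S_2 ≈ 2.77187e+07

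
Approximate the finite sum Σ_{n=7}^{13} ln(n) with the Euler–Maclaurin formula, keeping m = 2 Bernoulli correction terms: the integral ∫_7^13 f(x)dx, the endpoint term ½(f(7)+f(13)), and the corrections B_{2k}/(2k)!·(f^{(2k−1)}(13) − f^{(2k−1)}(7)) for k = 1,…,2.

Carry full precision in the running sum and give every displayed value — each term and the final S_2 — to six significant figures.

S_2 ≈ 15.9729

Integral: ∫_7^13 ln(x) dx = 13.7230.
½[f(7) + f(13)] = ½[1.94591 + 2.56495] = 2.25543.
So far: 15.9784.
Order-1 term: 1/12 · (0.0769231 − 0.142857) = -0.00549451.
Partial sum through k=1: 15.9729.
Order-2 term: −1/720 · (0.000910332 − 0.00583090) = 6.83413e-06.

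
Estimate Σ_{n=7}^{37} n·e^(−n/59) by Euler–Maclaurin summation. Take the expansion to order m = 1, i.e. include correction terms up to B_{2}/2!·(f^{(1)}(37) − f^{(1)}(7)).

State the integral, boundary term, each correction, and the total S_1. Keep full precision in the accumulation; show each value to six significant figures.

∫_7^37 x·e^(−x/59) dx evaluates to 433.050.
Endpoint term: (f(7) + f(37))/2 = (6.21687 + 19.7628)/2 = 12.9898.
Integral + boundary = 446.040.
k=1: B_{2}/(2)! × [f^{(1)}(37) − f^{(1)}(7)] = 1/12 × (0.199167 − 0.782753) = -0.0486322.

S_1 ≈ 445.991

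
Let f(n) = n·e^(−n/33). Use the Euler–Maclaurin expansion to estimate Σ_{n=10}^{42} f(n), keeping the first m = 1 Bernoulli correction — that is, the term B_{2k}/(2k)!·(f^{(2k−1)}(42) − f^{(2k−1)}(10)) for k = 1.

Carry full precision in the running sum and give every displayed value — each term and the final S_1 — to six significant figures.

Integral: ∫_10^42 x·e^(−x/33) dx = 354.875.
Endpoint term: (f(10) + f(42))/2 = (7.38577 + 11.7628)/2 = 9.57429.
Running total after boundary: 364.449.
k=1: B_{2}/(2)! × [f^{(1)}(42) − f^{(1)}(10)] = 1/12 × (-0.0763818 − 0.514766) = -0.0492623.

S_1 ≈ 364.400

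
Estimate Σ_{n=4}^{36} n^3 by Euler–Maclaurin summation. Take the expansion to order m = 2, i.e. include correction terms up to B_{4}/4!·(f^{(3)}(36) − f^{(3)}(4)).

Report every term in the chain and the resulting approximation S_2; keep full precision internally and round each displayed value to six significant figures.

The integral term ∫_4^36 x^3 dx = 419840.
Boundary: ½(f(4) + f(36)) = ½(64.0000 + 46656.0) = 23360.0.
Integral + boundary = 443200.
Order-1 term: 1/12 · (3888.00 − 48.0000) = 320.000.
Partial sum through k=1: 443520.
Order-2 term: −1/720 · (6.00000 − 6.00000) = 0.00000.

S_2 ≈ 443520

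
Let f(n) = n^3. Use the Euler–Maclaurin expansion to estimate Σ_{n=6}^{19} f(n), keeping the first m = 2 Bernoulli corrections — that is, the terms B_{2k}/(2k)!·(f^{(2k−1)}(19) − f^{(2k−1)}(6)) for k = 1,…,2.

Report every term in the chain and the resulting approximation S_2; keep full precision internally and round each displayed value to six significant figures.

∫_6^19 x^3 dx evaluates to 32256.2.
½[f(6) + f(19)] = ½[216.000 + 6859.00] = 3537.50.
Integral + boundary = 35793.8.
Correction k=1: B_{2}/2! · (f^{(1)}(19) − f^{(1)}(6)) = 1/12 · (1083.00 − 108.000) = 81.2500.
Partial sum through k=1: 35875.0.
Correction k=2: B_{4}/4! · (f^{(3)}(19) − f^{(3)}(6)) = −1/720 · (6.00000 − 6.00000) = 0.00000.

S_2 ≈ 35875.0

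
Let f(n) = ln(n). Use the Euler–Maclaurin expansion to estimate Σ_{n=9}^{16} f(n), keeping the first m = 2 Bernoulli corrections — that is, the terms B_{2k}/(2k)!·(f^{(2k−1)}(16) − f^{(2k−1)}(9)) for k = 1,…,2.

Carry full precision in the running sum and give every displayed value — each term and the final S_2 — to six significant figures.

S_2 ≈ 20.0673

Integral: ∫_9^16 ln(x) dx = 17.5864.
½[f(9) + f(16)] = ½[2.19722 + 2.77259] = 2.48491.
So far: 20.0713.
Order-1 term: 1/12 · (0.0625000 − 0.111111) = -0.00405093.
After k=1: 20.0673.
Order-2 term: −1/720 · (0.000488281 − 0.00274348) = 3.13223e-06.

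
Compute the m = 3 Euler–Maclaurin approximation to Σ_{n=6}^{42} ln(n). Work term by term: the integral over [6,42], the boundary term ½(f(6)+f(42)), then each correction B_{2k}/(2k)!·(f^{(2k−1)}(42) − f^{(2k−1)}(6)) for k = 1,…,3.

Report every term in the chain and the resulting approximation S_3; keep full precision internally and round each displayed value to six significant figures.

Integral: ∫_6^42 ln(x) dx = 110.232.
Boundary: ½(f(6) + f(42)) = ½(1.79176 + 3.73767) = 2.76471.
Integral + boundary = 112.996.
Order-1 term: 1/12 · (0.0238095 − 0.166667) = -0.0119048.
Running total after k=1: 112.984.
Order-2 term: −1/720 · (2.69949e-05 − 0.00925926) = 1.28226e-05.
Running total after k=2: 112.984.
Order-3 term: 1/30240 · (1.83639e-07 − 0.00308642) = -1.02058e-07.

S_3 ≈ 112.984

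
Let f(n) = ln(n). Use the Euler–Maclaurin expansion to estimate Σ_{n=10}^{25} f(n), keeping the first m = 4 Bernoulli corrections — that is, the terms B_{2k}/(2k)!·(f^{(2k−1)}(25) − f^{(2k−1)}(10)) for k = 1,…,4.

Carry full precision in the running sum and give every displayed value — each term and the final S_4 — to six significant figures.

∫_10^25 ln(x) dx evaluates to 42.4460.
Endpoint term: (f(10) + f(25))/2 = (2.30259 + 3.21888)/2 = 2.76073.
So far: 45.2068.
Order-1 term: 1/12 · (0.0400000 − 0.100000) = -0.00500000.
Partial sum through k=1: 45.2018.
Order-2 term: −1/720 · (0.000128000 − 0.00200000) = 2.60000e-06.
Partial sum through k=2: 45.2018.
Order-3 term: 1/30240 · (2.45760e-06 − 0.000240000) = -7.85524e-09.
Partial sum through k=3: 45.2018.
Order-4 term: −1/1209600 · (1.17965e-07 − 7.20000e-05) = 5.94263e-11.

S_4 ≈ 45.2018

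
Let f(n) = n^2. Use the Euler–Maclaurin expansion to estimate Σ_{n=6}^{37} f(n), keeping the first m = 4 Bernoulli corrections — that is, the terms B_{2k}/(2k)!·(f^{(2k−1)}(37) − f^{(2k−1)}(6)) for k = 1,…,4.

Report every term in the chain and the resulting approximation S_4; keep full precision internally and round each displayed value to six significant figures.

S_4 ≈ 17520.0

∫_6^37 x^2 dx evaluates to 16812.3.
Boundary: ½(f(6) + f(37)) = ½(36.0000 + 1369.00) = 702.500.
Integral + boundary = 17514.8.
Order-1 term: 1/12 · (74.0000 − 12.0000) = 5.16667.
After k=1: 17520.0.
Order-2 term: −1/720 · (0.00000 − 0.00000) = 0.00000.
After k=2: 17520.0.
Order-3 term: 1/30240 · (0.00000 − 0.00000) = 0.00000.
After k=3: 17520.0.
Order-4 term: −1/1209600 · (0.00000 − 0.00000) = 0.00000.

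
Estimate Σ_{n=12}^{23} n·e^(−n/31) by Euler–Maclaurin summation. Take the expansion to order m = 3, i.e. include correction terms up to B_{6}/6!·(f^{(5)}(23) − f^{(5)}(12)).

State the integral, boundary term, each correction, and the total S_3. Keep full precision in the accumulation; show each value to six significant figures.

S_3 ≈ 117.522

The integral term ∫_12^23 x·e^(−x/31) dx = 107.996.
Boundary: ½(f(12) + f(23)) = ½(8.14830 + 10.9524) = 9.55035.
So far: 117.547.
Order-1 term: 1/12 · (0.122888 − 0.416177) = -0.0244407.
Running total after k=1: 117.522.
Order-2 term: −1/720 · (0.00111891 − 0.00184623) = 1.01017e-06.
Running total after k=2: 117.522.
Order-3 term: 1/30240 · (2.19557e-06 − 3.39167e-06) = -3.95536e-11.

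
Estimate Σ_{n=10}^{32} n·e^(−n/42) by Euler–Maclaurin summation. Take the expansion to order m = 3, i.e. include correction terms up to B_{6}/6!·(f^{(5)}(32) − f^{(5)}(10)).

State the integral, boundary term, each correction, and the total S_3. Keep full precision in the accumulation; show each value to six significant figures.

S_3 ≈ 281.898

The integral term ∫_10^32 x·e^(−x/42) dx = 270.529.
½[f(10) + f(32)] = ½[7.88128 + 14.9368] = 11.4091.
Integral + boundary = 281.938.
k=1: B_{2}/(2)! × [f^{(1)}(32) − f^{(1)}(10)] = 1/12 × (0.111137 − 0.600478) = -0.0407784.
After k=1: 281.898.
k=2: B_{4}/(4)! × [f^{(3)}(32) − f^{(3)}(10)] = −1/720 × (0.000592228 − 0.00123398) = 8.91316e-07.
After k=2: 281.898.
k=3: B_{6}/(6)! × [f^{(5)}(32) − f^{(5)}(10)] = 1/30240 × (6.35744e-07 − 1.20609e-06) = -1.88607e-11.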